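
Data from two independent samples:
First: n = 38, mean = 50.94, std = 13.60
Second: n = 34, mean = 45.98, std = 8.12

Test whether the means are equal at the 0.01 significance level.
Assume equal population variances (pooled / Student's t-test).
Student's two-sample t-test (equal variances):
H₀: μ₁ = μ₂
H₁: μ₁ ≠ μ₂
df = n₁ + n₂ - 2 = 70
Pooled variance s_p² = [(n₁-1)s₁² + (n₂-1)s₂²] / (n₁ + n₂ - 2) = [(37)(13.60²) + (33)(8.12²)] / 70 = 128.8479
SE = √(s_p²(1/n₁ + 1/n₂)) = √(128.8479 × (1/38 + 1/34)) = 2.6796
t = (x̄₁ - x̄₂) / SE = (50.94 - 45.98) / 2.6796 = 4.96 / 2.6796 = 1.851
p-value = 0.0684

Since p-value > α = 0.01, we fail to reject H₀.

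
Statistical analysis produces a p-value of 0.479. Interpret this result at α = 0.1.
Since p = 0.479 > α = 0.1, fail to reject H₀.
There is insufficient evidence to reject the null hypothesis; the result is not statistically significant at the 0.1 level.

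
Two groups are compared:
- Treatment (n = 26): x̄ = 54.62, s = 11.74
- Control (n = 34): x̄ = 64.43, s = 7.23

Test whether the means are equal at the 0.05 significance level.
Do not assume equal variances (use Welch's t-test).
Welch's two-sample t-test:
H₀: μ₁ = μ₂
H₁: μ₁ ≠ μ₂
s₁²/n₁ = 11.74²/26 = 5.3011,  s₂²/n₂ = 7.23²/34 = 1.5374
SE = √(s₁²/n₁ + s₂²/n₂) = √(5.3011 + 1.5374) = 2.6151
df (Welch-Satterthwaite) = (s₁²/n₁ + s₂²/n₂)² / [(s₁²/n₁)²/(n₁-1) + (s₂²/n₂)²/(n₂-1)] ≈ 39.11
t = (x̄₁ - x̄₂) / SE = (54.62 - 64.43) / 2.6151 = -9.81 / 2.6151 = -3.751
p-value = 0.0006

Since p-value < α = 0.05, we reject H₀.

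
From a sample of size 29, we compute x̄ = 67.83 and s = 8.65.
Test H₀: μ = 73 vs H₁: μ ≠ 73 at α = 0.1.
One-sample t-test:
H₀: μ = 73
H₁: μ ≠ 73
df = n - 1 = 28
t = (x̄ - μ₀) / (s/√n) = (67.83 - 73) / (8.65/√29) = -3.219
p-value = 0.0032

Since p-value < α = 0.1, we reject H₀.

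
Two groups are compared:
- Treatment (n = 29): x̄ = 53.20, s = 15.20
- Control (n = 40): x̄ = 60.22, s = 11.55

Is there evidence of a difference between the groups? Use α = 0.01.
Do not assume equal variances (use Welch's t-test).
Welch's two-sample t-test:
H₀: μ₁ = μ₂
H₁: μ₁ ≠ μ₂
s₁²/n₁ = 15.20²/29 = 7.9669,  s₂²/n₂ = 11.55²/40 = 3.3351
SE = √(s₁²/n₁ + s₂²/n₂) = √(7.9669 + 3.3351) = 3.3618
df (Welch-Satterthwaite) = (s₁²/n₁ + s₂²/n₂)² / [(s₁²/n₁)²/(n₁-1) + (s₂²/n₂)²/(n₂-1)] ≈ 50.05
t = (x̄₁ - x̄₂) / SE = (53.20 - 60.22) / 3.3618 = -7.02 / 3.3618 = -2.088
p-value = 0.0419

Since p-value > α = 0.01, we fail to reject H₀.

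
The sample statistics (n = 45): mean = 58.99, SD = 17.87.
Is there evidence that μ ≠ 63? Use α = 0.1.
One-sample t-test:
H₀: μ = 63
H₁: μ ≠ 63
df = n - 1 = 44
t = (x̄ - μ₀) / (s/√n) = (58.99 - 63) / (17.87/√45) = -1.505
p-value = 0.1394

Since p-value > α = 0.1, we fail to reject H₀.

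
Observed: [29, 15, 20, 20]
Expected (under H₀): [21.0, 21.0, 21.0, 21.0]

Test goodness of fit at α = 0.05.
Chi-square goodness of fit test:
H₀: observed counts match expected distribution
H₁: observed counts differ from expected distribution
df = k - 1 = 3
χ² = Σ(O - E)²/E
   = (29 - 21.0)²/21.0 + (15 - 21.0)²/21.0 + (20 - 21.0)²/21.0 + (20 - 21.0)²/21.0
   = 3.048 + 1.714 + 0.048 + 0.048
   = 4.86
p-value = 0.1826

Since p-value > α = 0.05, we fail to reject H₀.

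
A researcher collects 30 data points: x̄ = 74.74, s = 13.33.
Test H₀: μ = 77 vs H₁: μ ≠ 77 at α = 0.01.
One-sample t-test:
H₀: μ = 77
H₁: μ ≠ 77
df = n - 1 = 29
t = (x̄ - μ₀) / (s/√n) = (74.74 - 77) / (13.33/√30) = -0.929
p-value = 0.3608

Since p-value > α = 0.01, we fail to reject H₀.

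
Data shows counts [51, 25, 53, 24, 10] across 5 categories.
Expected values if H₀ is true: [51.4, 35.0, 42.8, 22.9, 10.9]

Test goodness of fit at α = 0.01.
Chi-square goodness of fit test:
H₀: observed counts match expected distribution
H₁: observed counts differ from expected distribution
df = k - 1 = 4
χ² = Σ(O - E)²/E
   = (51 - 51.4)²/51.4 + (25 - 35.0)²/35.0 + (53 - 42.8)²/42.8 + (24 - 22.9)²/22.9 + (10 - 10.9)²/10.9
   = 0.003 + 2.857 + 2.431 + 0.053 + 0.074
   = 5.42
p-value = 0.2470

Since p-value > α = 0.01, we fail to reject H₀.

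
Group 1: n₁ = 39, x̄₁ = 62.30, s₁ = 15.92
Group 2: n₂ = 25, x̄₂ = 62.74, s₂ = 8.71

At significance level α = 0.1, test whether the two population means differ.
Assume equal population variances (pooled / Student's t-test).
Student's two-sample t-test (equal variances):
H₀: μ₁ = μ₂
H₁: μ₁ ≠ μ₂
df = n₁ + n₂ - 2 = 62
Pooled variance s_p² = [(n₁-1)s₁² + (n₂-1)s₂²] / (n₁ + n₂ - 2) = [(38)(15.92²) + (24)(8.71²)] / 62 = 184.7049
SE = √(s_p²(1/n₁ + 1/n₂)) = √(184.7049 × (1/39 + 1/25)) = 3.4820
t = (x̄₁ - x̄₂) / SE = (62.30 - 62.74) / 3.4820 = -0.44 / 3.4820 = -0.126
p-value = 0.8999

Since p-value > α = 0.1, we fail to reject H₀.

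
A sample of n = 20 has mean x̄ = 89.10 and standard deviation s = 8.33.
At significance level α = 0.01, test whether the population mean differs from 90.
One-sample t-test:
H₀: μ = 90
H₁: μ ≠ 90
df = n - 1 = 19
t = (x̄ - μ₀) / (s/√n) = (89.10 - 90) / (8.33/√20) = -0.483
p-value = 0.6345

Since p-value > α = 0.01, we fail to reject H₀.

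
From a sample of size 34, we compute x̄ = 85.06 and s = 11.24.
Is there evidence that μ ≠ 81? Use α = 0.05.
One-sample t-test:
H₀: μ = 81
H₁: μ ≠ 81
df = n - 1 = 33
t = (x̄ - μ₀) / (s/√n) = (85.06 - 81) / (11.24/√34) = 2.106
p-value = 0.0429

Since p-value < α = 0.05, we reject H₀.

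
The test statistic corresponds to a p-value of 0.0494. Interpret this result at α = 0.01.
Since p = 0.0494 > α = 0.01, fail to reject H₀.
There is insufficient evidence to reject the null hypothesis; the result is not statistically significant at the 0.01 level.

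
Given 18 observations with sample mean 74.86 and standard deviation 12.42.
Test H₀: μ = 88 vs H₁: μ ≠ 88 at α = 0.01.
One-sample t-test:
H₀: μ = 88
H₁: μ ≠ 88
df = n - 1 = 17
t = (x̄ - μ₀) / (s/√n) = (74.86 - 88) / (12.42/√18) = -4.489
p-value = 0.0003

Since p-value < α = 0.01, we reject H₀.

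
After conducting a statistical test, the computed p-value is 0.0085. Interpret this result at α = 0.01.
Since p = 0.0085 < α = 0.01, reject H₀.
There is sufficient evidence to reject the null hypothesis; the result is statistically significant at the 0.01 level.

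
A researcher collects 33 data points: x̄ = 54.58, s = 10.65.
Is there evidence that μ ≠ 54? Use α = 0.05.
One-sample t-test:
H₀: μ = 54
H₁: μ ≠ 54
df = n - 1 = 32
t = (x̄ - μ₀) / (s/√n) = (54.58 - 54) / (10.65/√33) = 0.313
p-value = 0.7564

Since p-value > α = 0.05, we fail to reject H₀.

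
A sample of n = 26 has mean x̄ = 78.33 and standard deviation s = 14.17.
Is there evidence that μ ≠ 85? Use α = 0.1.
One-sample t-test:
H₀: μ = 85
H₁: μ ≠ 85
df = n - 1 = 25
t = (x̄ - μ₀) / (s/√n) = (78.33 - 85) / (14.17/√26) = -2.400
p-value = 0.0242

Since p-value < α = 0.1, we reject H₀.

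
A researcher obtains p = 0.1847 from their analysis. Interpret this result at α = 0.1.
Since p = 0.1847 > α = 0.1, fail to reject H₀.
There is insufficient evidence to reject the null hypothesis; the result is not statistically significant at the 0.1 level.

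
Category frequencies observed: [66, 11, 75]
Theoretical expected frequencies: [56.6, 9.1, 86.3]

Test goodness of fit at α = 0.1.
Chi-square goodness of fit test:
H₀: observed counts match expected distribution
H₁: observed counts differ from expected distribution
df = k - 1 = 2
χ² = Σ(O - E)²/E
   = (66 - 56.6)²/56.6 + (11 - 9.1)²/9.1 + (75 - 86.3)²/86.3
   = 1.561 + 0.397 + 1.480
   = 3.44
p-value = 0.1793

Since p-value > α = 0.1, we fail to reject H₀.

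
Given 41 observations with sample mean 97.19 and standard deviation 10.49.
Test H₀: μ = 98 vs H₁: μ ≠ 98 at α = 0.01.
One-sample t-test:
H₀: μ = 98
H₁: μ ≠ 98
df = n - 1 = 40
t = (x̄ - μ₀) / (s/√n) = (97.19 - 98) / (10.49/√41) = -0.494
p-value = 0.6237

Since p-value > α = 0.01, we fail to reject H₀.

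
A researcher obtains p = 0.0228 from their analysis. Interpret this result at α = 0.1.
Since p = 0.0228 < α = 0.1, reject H₀.
There is sufficient evidence to reject the null hypothesis; the result is statistically significant at the 0.1 level.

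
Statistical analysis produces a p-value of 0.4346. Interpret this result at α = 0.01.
Since p = 0.4346 > α = 0.01, fail to reject H₀.
There is insufficient evidence to reject the null hypothesis; the result is not statistically significant at the 0.01 level.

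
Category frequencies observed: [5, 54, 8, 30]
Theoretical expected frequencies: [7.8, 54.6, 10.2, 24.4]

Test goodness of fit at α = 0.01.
Chi-square goodness of fit test:
H₀: observed counts match expected distribution
H₁: observed counts differ from expected distribution
df = k - 1 = 3
χ² = Σ(O - E)²/E
   = (5 - 7.8)²/7.8 + (54 - 54.6)²/54.6 + (8 - 10.2)²/10.2 + (30 - 24.4)²/24.4
   = 1.005 + 0.007 + 0.475 + 1.285
   = 2.77
p-value = 0.4282

Since p-value > α = 0.01, we fail to reject H₀.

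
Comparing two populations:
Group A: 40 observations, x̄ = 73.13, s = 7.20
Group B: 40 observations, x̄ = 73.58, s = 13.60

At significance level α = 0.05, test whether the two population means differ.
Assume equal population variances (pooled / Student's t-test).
Student's two-sample t-test (equal variances):
H₀: μ₁ = μ₂
H₁: μ₁ ≠ μ₂
df = n₁ + n₂ - 2 = 78
Pooled variance s_p² = [(n₁-1)s₁² + (n₂-1)s₂²] / (n₁ + n₂ - 2) = [(39)(7.20²) + (39)(13.60²)] / 78 = 118.4000
SE = √(s_p²(1/n₁ + 1/n₂)) = √(118.4000 × (1/40 + 1/40)) = 2.4331
t = (x̄₁ - x̄₂) / SE = (73.13 - 73.58) / 2.4331 = -0.45 / 2.4331 = -0.185
p-value = 0.8537

Since p-value > α = 0.05, we fail to reject H₀.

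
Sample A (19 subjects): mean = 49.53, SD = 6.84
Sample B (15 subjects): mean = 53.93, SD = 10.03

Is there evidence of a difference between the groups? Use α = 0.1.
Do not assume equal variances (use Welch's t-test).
Welch's two-sample t-test:
H₀: μ₁ = μ₂
H₁: μ₁ ≠ μ₂
s₁²/n₁ = 6.84²/19 = 2.4624,  s₂²/n₂ = 10.03²/15 = 6.7067
SE = √(s₁²/n₁ + s₂²/n₂) = √(2.4624 + 6.7067) = 3.0281
df (Welch-Satterthwaite) = (s₁²/n₁ + s₂²/n₂)² / [(s₁²/n₁)²/(n₁-1) + (s₂²/n₂)²/(n₂-1)] ≈ 23.68
t = (x̄₁ - x̄₂) / SE = (49.53 - 53.93) / 3.0281 = -4.40 / 3.0281 = -1.453
p-value = 0.1593

Since p-value > α = 0.1, we fail to reject H₀.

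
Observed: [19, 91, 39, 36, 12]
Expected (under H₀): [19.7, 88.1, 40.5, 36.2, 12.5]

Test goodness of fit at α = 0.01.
Chi-square goodness of fit test:
H₀: observed counts match expected distribution
H₁: observed counts differ from expected distribution
df = k - 1 = 4
χ² = Σ(O - E)²/E
   = (19 - 19.7)²/19.7 + (91 - 88.1)²/88.1 + (39 - 40.5)²/40.5 + (36 - 36.2)²/36.2 + (12 - 12.5)²/12.5
   = 0.025 + 0.095 + 0.056 + 0.001 + 0.020
   = 0.20
p-value = 0.9955

Since p-value > α = 0.01, we fail to reject H₀.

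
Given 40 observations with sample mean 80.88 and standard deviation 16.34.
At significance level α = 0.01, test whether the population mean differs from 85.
One-sample t-test:
H₀: μ = 85
H₁: μ ≠ 85
df = n - 1 = 39
t = (x̄ - μ₀) / (s/√n) = (80.88 - 85) / (16.34/√40) = -1.595
p-value = 0.1189

Since p-value > α = 0.01, we fail to reject H₀.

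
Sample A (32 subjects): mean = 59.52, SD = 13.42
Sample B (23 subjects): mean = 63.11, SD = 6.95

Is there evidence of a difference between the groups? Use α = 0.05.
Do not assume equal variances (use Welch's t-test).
Welch's two-sample t-test:
H₀: μ₁ = μ₂
H₁: μ₁ ≠ μ₂
s₁²/n₁ = 13.42²/32 = 5.6280,  s₂²/n₂ = 6.95²/23 = 2.1001
SE = √(s₁²/n₁ + s₂²/n₂) = √(5.6280 + 2.1001) = 2.7799
df (Welch-Satterthwaite) = (s₁²/n₁ + s₂²/n₂)² / [(s₁²/n₁)²/(n₁-1) + (s₂²/n₂)²/(n₂-1)] ≈ 48.86
t = (x̄₁ - x̄₂) / SE = (59.52 - 63.11) / 2.7799 = -3.59 / 2.7799 = -1.291
p-value = 0.2026

Since p-value > α = 0.05, we fail to reject H₀.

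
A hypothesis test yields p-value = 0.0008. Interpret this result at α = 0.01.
Since p = 0.0008 < α = 0.01, reject H₀.
There is sufficient evidence to reject the null hypothesis; the result is statistically significant at the 0.01 level.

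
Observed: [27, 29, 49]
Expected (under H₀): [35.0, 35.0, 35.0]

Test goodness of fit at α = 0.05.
Chi-square goodness of fit test:
H₀: observed counts match expected distribution
H₁: observed counts differ from expected distribution
df = k - 1 = 2
χ² = Σ(O - E)²/E
   = (27 - 35.0)²/35.0 + (29 - 35.0)²/35.0 + (49 - 35.0)²/35.0
   = 1.829 + 1.029 + 5.600
   = 8.46
p-value = 0.0146

Since p-value < α = 0.05, we reject H₀.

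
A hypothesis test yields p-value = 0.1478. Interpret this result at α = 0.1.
Since p = 0.1478 > α = 0.1, fail to reject H₀.
There is insufficient evidence to reject the null hypothesis; the result is not statistically significant at the 0.1 level.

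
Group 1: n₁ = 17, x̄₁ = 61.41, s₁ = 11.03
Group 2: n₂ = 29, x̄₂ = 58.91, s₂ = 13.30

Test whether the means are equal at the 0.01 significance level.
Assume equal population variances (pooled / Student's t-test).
Student's two-sample t-test (equal variances):
H₀: μ₁ = μ₂
H₁: μ₁ ≠ μ₂
df = n₁ + n₂ - 2 = 44
Pooled variance s_p² = [(n₁-1)s₁² + (n₂-1)s₂²] / (n₁ + n₂ - 2) = [(16)(11.03²) + (28)(13.30²)] / 44 = 156.8067
SE = √(s_p²(1/n₁ + 1/n₂)) = √(156.8067 × (1/17 + 1/29)) = 3.8251
t = (x̄₁ - x̄₂) / SE = (61.41 - 58.91) / 3.8251 = 2.50 / 3.8251 = 0.654
p-value = 0.5168

Since p-value > α = 0.01, we fail to reject H₀.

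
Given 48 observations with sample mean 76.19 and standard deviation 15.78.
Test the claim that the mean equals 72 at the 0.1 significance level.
One-sample t-test:
H₀: μ = 72
H₁: μ ≠ 72
df = n - 1 = 47
t = (x̄ - μ₀) / (s/√n) = (76.19 - 72) / (15.78/√48) = 1.840
p-value = 0.0721

Since p-value < α = 0.1, we reject H₀.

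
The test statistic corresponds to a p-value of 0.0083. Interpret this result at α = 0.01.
Since p = 0.0083 < α = 0.01, reject H₀.
There is sufficient evidence to reject the null hypothesis; the result is statistically significant at the 0.01 level.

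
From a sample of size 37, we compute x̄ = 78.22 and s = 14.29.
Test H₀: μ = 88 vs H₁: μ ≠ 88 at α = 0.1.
One-sample t-test:
H₀: μ = 88
H₁: μ ≠ 88
df = n - 1 = 36
t = (x̄ - μ₀) / (s/√n) = (78.22 - 88) / (14.29/√37) = -4.163
p-value = 0.0002

Since p-value < α = 0.1, we reject H₀.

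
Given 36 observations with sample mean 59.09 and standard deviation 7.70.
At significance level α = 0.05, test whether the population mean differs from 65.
One-sample t-test:
H₀: μ = 65
H₁: μ ≠ 65
df = n - 1 = 35
t = (x̄ - μ₀) / (s/√n) = (59.09 - 65) / (7.70/√36) = -4.605
p-value = 0.0001

Since p-value < α = 0.05, we reject H₀.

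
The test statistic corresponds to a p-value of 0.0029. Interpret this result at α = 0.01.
Since p = 0.0029 < α = 0.01, reject H₀.
There is sufficient evidence to reject the null hypothesis; the result is statistically significant at the 0.01 level.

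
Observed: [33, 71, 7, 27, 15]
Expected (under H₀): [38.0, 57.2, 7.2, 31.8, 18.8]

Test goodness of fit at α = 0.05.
Chi-square goodness of fit test:
H₀: observed counts match expected distribution
H₁: observed counts differ from expected distribution
df = k - 1 = 4
χ² = Σ(O - E)²/E
   = (33 - 38.0)²/38.0 + (71 - 57.2)²/57.2 + (7 - 7.2)²/7.2 + (27 - 31.8)²/31.8 + (15 - 18.8)²/18.8
   = 0.658 + 3.329 + 0.006 + 0.725 + 0.768
   = 5.49
p-value = 0.2410

Since p-value > α = 0.05, we fail to reject H₀.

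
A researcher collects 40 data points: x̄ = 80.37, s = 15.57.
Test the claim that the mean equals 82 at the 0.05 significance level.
One-sample t-test:
H₀: μ = 82
H₁: μ ≠ 82
df = n - 1 = 39
t = (x̄ - μ₀) / (s/√n) = (80.37 - 82) / (15.57/√40) = -0.662
p-value = 0.5118

Since p-value > α = 0.05, we fail to reject H₀.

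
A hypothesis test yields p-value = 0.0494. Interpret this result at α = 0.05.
Since p = 0.0494 < α = 0.05, reject H₀.
There is sufficient evidence to reject the null hypothesis; the result is statistically significant at the 0.05 level.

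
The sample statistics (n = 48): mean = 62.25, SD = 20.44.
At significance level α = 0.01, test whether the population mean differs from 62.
One-sample t-test:
H₀: μ = 62
H₁: μ ≠ 62
df = n - 1 = 47
t = (x̄ - μ₀) / (s/√n) = (62.25 - 62) / (20.44/√48) = 0.085
p-value = 0.9328

Since p-value > α = 0.01, we fail to reject H₀.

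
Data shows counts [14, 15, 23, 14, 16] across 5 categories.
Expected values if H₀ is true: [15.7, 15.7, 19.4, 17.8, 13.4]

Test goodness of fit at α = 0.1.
Chi-square goodness of fit test:
H₀: observed counts match expected distribution
H₁: observed counts differ from expected distribution
df = k - 1 = 4
χ² = Σ(O - E)²/E
   = (14 - 15.7)²/15.7 + (15 - 15.7)²/15.7 + (23 - 19.4)²/19.4 + (14 - 17.8)²/17.8 + (16 - 13.4)²/13.4
   = 0.184 + 0.031 + 0.668 + 0.811 + 0.504
   = 2.20
p-value = 0.6992

Since p-value > α = 0.1, we fail to reject H₀.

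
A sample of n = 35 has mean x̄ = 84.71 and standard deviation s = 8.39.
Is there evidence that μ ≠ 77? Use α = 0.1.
One-sample t-test:
H₀: μ = 77
H₁: μ ≠ 77
df = n - 1 = 34
t = (x̄ - μ₀) / (s/√n) = (84.71 - 77) / (8.39/√35) = 5.437
p-value < 0.0001

Since p-value < α = 0.1, we reject H₀.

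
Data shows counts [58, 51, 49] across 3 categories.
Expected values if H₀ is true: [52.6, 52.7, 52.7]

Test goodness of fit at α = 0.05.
Chi-square goodness of fit test:
H₀: observed counts match expected distribution
H₁: observed counts differ from expected distribution
df = k - 1 = 2
χ² = Σ(O - E)²/E
   = (58 - 52.6)²/52.6 + (51 - 52.7)²/52.7 + (49 - 52.7)²/52.7
   = 0.554 + 0.055 + 0.260
   = 0.87
p-value = 0.6476

Since p-value > α = 0.05, we fail to reject H₀.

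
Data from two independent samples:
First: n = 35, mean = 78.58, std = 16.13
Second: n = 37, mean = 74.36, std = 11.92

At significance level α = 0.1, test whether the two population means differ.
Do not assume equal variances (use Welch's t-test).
Welch's two-sample t-test:
H₀: μ₁ = μ₂
H₁: μ₁ ≠ μ₂
s₁²/n₁ = 16.13²/35 = 7.4336,  s₂²/n₂ = 11.92²/37 = 3.8402
SE = √(s₁²/n₁ + s₂²/n₂) = √(7.4336 + 3.8402) = 3.3576
df (Welch-Satterthwaite) = (s₁²/n₁ + s₂²/n₂)² / [(s₁²/n₁)²/(n₁-1) + (s₂²/n₂)²/(n₂-1)] ≈ 62.46
t = (x̄₁ - x̄₂) / SE = (78.58 - 74.36) / 3.3576 = 4.22 / 3.3576 = 1.257
p-value = 0.2135

Since p-value > α = 0.1, we fail to reject H₀.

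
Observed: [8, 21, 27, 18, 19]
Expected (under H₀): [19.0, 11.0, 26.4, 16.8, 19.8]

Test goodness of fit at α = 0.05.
Chi-square goodness of fit test:
H₀: observed counts match expected distribution
H₁: observed counts differ from expected distribution
df = k - 1 = 4
χ² = Σ(O - E)²/E
   = (8 - 19.0)²/19.0 + (21 - 11.0)²/11.0 + (27 - 26.4)²/26.4 + (18 - 16.8)²/16.8 + (19 - 19.8)²/19.8
   = 6.368 + 9.091 + 0.014 + 0.086 + 0.032
   = 15.59
p-value = 0.0036

Since p-value < α = 0.05, we reject H₀.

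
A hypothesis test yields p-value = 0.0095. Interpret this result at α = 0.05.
Since p = 0.0095 < α = 0.05, reject H₀.
There is sufficient evidence to reject the null hypothesis; the result is statistically significant at the 0.05 level.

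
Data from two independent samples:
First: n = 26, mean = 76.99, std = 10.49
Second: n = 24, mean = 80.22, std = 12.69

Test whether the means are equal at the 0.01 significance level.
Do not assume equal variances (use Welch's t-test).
Welch's two-sample t-test:
H₀: μ₁ = μ₂
H₁: μ₁ ≠ μ₂
s₁²/n₁ = 10.49²/26 = 4.2323,  s₂²/n₂ = 12.69²/24 = 6.7098
SE = √(s₁²/n₁ + s₂²/n₂) = √(4.2323 + 6.7098) = 3.3079
df (Welch-Satterthwaite) = (s₁²/n₁ + s₂²/n₂)² / [(s₁²/n₁)²/(n₁-1) + (s₂²/n₂)²/(n₂-1)] ≈ 44.78
t = (x̄₁ - x̄₂) / SE = (76.99 - 80.22) / 3.3079 = -3.23 / 3.3079 = -0.976
p-value = 0.3341

Since p-value > α = 0.01, we fail to reject H₀.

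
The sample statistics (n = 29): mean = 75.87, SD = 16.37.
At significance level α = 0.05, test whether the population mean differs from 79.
One-sample t-test:
H₀: μ = 79
H₁: μ ≠ 79
df = n - 1 = 28
t = (x̄ - μ₀) / (s/√n) = (75.87 - 79) / (16.37/√29) = -1.030
p-value = 0.3120

Since p-value > α = 0.05, we fail to reject H₀.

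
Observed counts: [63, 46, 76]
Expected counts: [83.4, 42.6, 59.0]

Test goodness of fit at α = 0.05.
Chi-square goodness of fit test:
H₀: observed counts match expected distribution
H₁: observed counts differ from expected distribution
df = k - 1 = 2
χ² = Σ(O - E)²/E
   = (63 - 83.4)²/83.4 + (46 - 42.6)²/42.6 + (76 - 59.0)²/59.0
   = 4.990 + 0.271 + 4.898
   = 10.16
p-value = 0.0062

Since p-value < α = 0.05, we reject H₀.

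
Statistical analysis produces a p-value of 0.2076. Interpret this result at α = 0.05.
Since p = 0.2076 > α = 0.05, fail to reject H₀.
There is insufficient evidence to reject the null hypothesis; the result is not statistically significant at the 0.05 level.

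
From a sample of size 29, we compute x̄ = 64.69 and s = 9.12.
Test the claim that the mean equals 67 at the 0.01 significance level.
One-sample t-test:
H₀: μ = 67
H₁: μ ≠ 67
df = n - 1 = 28
t = (x̄ - μ₀) / (s/√n) = (64.69 - 67) / (9.12/√29) = -1.364
p-value = 0.1834

Since p-value > α = 0.01, we fail to reject H₀.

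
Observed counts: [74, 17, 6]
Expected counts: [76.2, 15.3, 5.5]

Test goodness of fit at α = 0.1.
Chi-square goodness of fit test:
H₀: observed counts match expected distribution
H₁: observed counts differ from expected distribution
df = k - 1 = 2
χ² = Σ(O - E)²/E
   = (74 - 76.2)²/76.2 + (17 - 15.3)²/15.3 + (6 - 5.5)²/5.5
   = 0.064 + 0.189 + 0.045
   = 0.30
p-value = 0.8616

Since p-value > α = 0.1, we fail to reject H₀.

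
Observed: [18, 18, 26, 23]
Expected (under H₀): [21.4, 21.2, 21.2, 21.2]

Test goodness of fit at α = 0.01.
Chi-square goodness of fit test:
H₀: observed counts match expected distribution
H₁: observed counts differ from expected distribution
df = k - 1 = 3
χ² = Σ(O - E)²/E
   = (18 - 21.4)²/21.4 + (18 - 21.2)²/21.2 + (26 - 21.2)²/21.2 + (23 - 21.2)²/21.2
   = 0.540 + 0.483 + 1.087 + 0.153
   = 2.26
p-value = 0.5197

Since p-value > α = 0.01, we fail to reject H₀.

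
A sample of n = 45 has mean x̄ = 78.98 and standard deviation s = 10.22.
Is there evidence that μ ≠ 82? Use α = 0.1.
One-sample t-test:
H₀: μ = 82
H₁: μ ≠ 82
df = n - 1 = 44
t = (x̄ - μ₀) / (s/√n) = (78.98 - 82) / (10.22/√45) = -1.982
p-value = 0.0537

Since p-value < α = 0.1, we reject H₀.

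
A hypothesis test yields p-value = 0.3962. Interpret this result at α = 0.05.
Since p = 0.3962 > α = 0.05, fail to reject H₀.
There is insufficient evidence to reject the null hypothesis; the result is not statistically significant at the 0.05 level.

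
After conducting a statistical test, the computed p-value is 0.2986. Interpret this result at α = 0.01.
Since p = 0.2986 > α = 0.01, fail to reject H₀.
There is insufficient evidence to reject the null hypothesis; the result is not statistically significant at the 0.01 level.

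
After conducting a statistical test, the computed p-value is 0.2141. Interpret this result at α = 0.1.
Since p = 0.2141 > α = 0.1, fail to reject H₀.
There is insufficient evidence to reject the null hypothesis; the result is not statistically significant at the 0.1 level.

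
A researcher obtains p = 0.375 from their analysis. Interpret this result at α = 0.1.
Since p = 0.375 > α = 0.1, fail to reject H₀.
There is insufficient evidence to reject the null hypothesis; the result is not statistically significant at the 0.1 level.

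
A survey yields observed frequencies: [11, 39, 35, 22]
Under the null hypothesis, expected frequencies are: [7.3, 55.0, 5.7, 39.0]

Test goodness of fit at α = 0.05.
Chi-square goodness of fit test:
H₀: observed counts match expected distribution
H₁: observed counts differ from expected distribution
df = k - 1 = 3
χ² = Σ(O - E)²/E
   = (11 - 7.3)²/7.3 + (39 - 55.0)²/55.0 + (35 - 5.7)²/5.7 + (22 - 39.0)²/39.0
   = 1.875 + 4.655 + 150.612 + 7.410
   = 164.55
p-value < 0.0001

Since p-value < α = 0.05, we reject H₀.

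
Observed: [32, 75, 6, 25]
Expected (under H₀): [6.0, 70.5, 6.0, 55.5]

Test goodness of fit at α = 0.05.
Chi-square goodness of fit test:
H₀: observed counts match expected distribution
H₁: observed counts differ from expected distribution
df = k - 1 = 3
χ² = Σ(O - E)²/E
   = (32 - 6.0)²/6.0 + (75 - 70.5)²/70.5 + (6 - 6.0)²/6.0 + (25 - 55.5)²/55.5
   = 112.667 + 0.287 + 0.000 + 16.761
   = 129.72
p-value < 0.0001

Since p-value < α = 0.05, we reject H₀.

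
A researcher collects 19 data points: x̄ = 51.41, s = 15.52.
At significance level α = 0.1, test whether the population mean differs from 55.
One-sample t-test:
H₀: μ = 55
H₁: μ ≠ 55
df = n - 1 = 18
t = (x̄ - μ₀) / (s/√n) = (51.41 - 55) / (15.52/√19) = -1.008
p-value = 0.3267

Since p-value > α = 0.1, we fail to reject H₀.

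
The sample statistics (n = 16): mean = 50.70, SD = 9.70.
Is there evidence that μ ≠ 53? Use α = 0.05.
One-sample t-test:
H₀: μ = 53
H₁: μ ≠ 53
df = n - 1 = 15
t = (x̄ - μ₀) / (s/√n) = (50.70 - 53) / (9.70/√16) = -0.948
p-value = 0.3579

Since p-value > α = 0.05, we fail to reject H₀.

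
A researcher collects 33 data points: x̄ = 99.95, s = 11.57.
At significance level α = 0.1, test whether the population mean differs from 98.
One-sample t-test:
H₀: μ = 98
H₁: μ ≠ 98
df = n - 1 = 32
t = (x̄ - μ₀) / (s/√n) = (99.95 - 98) / (11.57/√33) = 0.968
p-value = 0.3402

Since p-value > α = 0.1, we fail to reject H₀.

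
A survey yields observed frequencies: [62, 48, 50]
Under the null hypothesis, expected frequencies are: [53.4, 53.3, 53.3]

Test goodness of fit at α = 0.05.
Chi-square goodness of fit test:
H₀: observed counts match expected distribution
H₁: observed counts differ from expected distribution
df = k - 1 = 2
χ² = Σ(O - E)²/E
   = (62 - 53.4)²/53.4 + (48 - 53.3)²/53.3 + (50 - 53.3)²/53.3
   = 1.385 + 0.527 + 0.204
   = 2.12
p-value = 0.3471

Since p-value > α = 0.05, we fail to reject H₀.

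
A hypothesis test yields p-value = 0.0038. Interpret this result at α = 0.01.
Since p = 0.0038 < α = 0.01, reject H₀.
There is sufficient evidence to reject the null hypothesis; the result is statistically significant at the 0.01 level.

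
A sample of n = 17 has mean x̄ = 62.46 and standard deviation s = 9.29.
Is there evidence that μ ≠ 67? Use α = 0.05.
One-sample t-test:
H₀: μ = 67
H₁: μ ≠ 67
df = n - 1 = 16
t = (x̄ - μ₀) / (s/√n) = (62.46 - 67) / (9.29/√17) = -2.015
p-value = 0.0610

Since p-value > α = 0.05, we fail to reject H₀.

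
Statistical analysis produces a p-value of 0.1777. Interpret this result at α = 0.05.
Since p = 0.1777 > α = 0.05, fail to reject H₀.
There is insufficient evidence to reject the null hypothesis; the result is not statistically significant at the 0.05 level.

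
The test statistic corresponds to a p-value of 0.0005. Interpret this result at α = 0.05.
Since p = 0.0005 < α = 0.05, reject H₀.
There is sufficient evidence to reject the null hypothesis; the result is statistically significant at the 0.05 level.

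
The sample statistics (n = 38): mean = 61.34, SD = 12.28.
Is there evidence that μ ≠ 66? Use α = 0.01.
One-sample t-test:
H₀: μ = 66
H₁: μ ≠ 66
df = n - 1 = 37
t = (x̄ - μ₀) / (s/√n) = (61.34 - 66) / (12.28/√38) = -2.339
p-value = 0.0248

Since p-value > α = 0.01, we fail to reject H₀.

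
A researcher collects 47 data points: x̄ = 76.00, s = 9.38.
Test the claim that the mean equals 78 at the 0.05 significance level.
One-sample t-test:
H₀: μ = 78
H₁: μ ≠ 78
df = n - 1 = 46
t = (x̄ - μ₀) / (s/√n) = (76.00 - 78) / (9.38/√47) = -1.462
p-value = 0.1506

Since p-value > α = 0.05, we fail to reject H₀.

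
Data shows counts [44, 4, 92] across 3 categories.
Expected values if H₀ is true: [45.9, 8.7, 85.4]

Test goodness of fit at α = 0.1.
Chi-square goodness of fit test:
H₀: observed counts match expected distribution
H₁: observed counts differ from expected distribution
df = k - 1 = 2
χ² = Σ(O - E)²/E
   = (44 - 45.9)²/45.9 + (4 - 8.7)²/8.7 + (92 - 85.4)²/85.4
   = 0.079 + 2.539 + 0.510
   = 3.13
p-value = 0.2093

Since p-value > α = 0.1, we fail to reject H₀.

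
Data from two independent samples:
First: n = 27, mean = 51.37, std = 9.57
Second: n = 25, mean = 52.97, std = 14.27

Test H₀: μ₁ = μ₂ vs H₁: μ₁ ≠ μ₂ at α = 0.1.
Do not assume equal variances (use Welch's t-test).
Welch's two-sample t-test:
H₀: μ₁ = μ₂
H₁: μ₁ ≠ μ₂
s₁²/n₁ = 9.57²/27 = 3.3920,  s₂²/n₂ = 14.27²/25 = 8.1453
SE = √(s₁²/n₁ + s₂²/n₂) = √(3.3920 + 8.1453) = 3.3967
df (Welch-Satterthwaite) = (s₁²/n₁ + s₂²/n₂)² / [(s₁²/n₁)²/(n₁-1) + (s₂²/n₂)²/(n₂-1)] ≈ 41.51
t = (x̄₁ - x̄₂) / SE = (51.37 - 52.97) / 3.3967 = -1.60 / 3.3967 = -0.471
p-value = 0.6401

Since p-value > α = 0.1, we fail to reject H₀.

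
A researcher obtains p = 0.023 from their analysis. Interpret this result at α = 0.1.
Since p = 0.023 < α = 0.1, reject H₀.
There is sufficient evidence to reject the null hypothesis; the result is statistically significant at the 0.1 level.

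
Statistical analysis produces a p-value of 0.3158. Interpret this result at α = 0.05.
Since p = 0.3158 > α = 0.05, fail to reject H₀.
There is insufficient evidence to reject the null hypothesis; the result is not statistically significant at the 0.05 level.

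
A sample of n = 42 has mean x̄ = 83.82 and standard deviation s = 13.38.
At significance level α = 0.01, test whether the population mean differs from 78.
One-sample t-test:
H₀: μ = 78
H₁: μ ≠ 78
df = n - 1 = 41
t = (x̄ - μ₀) / (s/√n) = (83.82 - 78) / (13.38/√42) = 2.819
p-value = 0.0074

Since p-value < α = 0.01, we reject H₀.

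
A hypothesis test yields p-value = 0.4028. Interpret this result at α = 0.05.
Since p = 0.4028 > α = 0.05, fail to reject H₀.
There is insufficient evidence to reject the null hypothesis; the result is not statistically significant at the 0.05 level.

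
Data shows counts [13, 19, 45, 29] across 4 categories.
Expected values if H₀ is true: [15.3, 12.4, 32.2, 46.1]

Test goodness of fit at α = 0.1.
Chi-square goodness of fit test:
H₀: observed counts match expected distribution
H₁: observed counts differ from expected distribution
df = k - 1 = 3
χ² = Σ(O - E)²/E
   = (13 - 15.3)²/15.3 + (19 - 12.4)²/12.4 + (45 - 32.2)²/32.2 + (29 - 46.1)²/46.1
   = 0.346 + 3.513 + 5.088 + 6.343
   = 15.29
p-value = 0.0016

Since p-value < α = 0.1, we reject H₀.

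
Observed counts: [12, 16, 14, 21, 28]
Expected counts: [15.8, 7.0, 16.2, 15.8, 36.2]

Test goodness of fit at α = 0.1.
Chi-square goodness of fit test:
H₀: observed counts match expected distribution
H₁: observed counts differ from expected distribution
df = k - 1 = 4
χ² = Σ(O - E)²/E
   = (12 - 15.8)²/15.8 + (16 - 7.0)²/7.0 + (14 - 16.2)²/16.2 + (21 - 15.8)²/15.8 + (28 - 36.2)²/36.2
   = 0.914 + 11.571 + 0.299 + 1.711 + 1.857
   = 16.35
p-value = 0.0026

Since p-value < α = 0.1, we reject H₀.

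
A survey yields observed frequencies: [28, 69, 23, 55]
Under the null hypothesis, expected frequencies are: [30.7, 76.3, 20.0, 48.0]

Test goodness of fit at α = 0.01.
Chi-square goodness of fit test:
H₀: observed counts match expected distribution
H₁: observed counts differ from expected distribution
df = k - 1 = 3
χ² = Σ(O - E)²/E
   = (28 - 30.7)²/30.7 + (69 - 76.3)²/76.3 + (23 - 20.0)²/20.0 + (55 - 48.0)²/48.0
   = 0.237 + 0.698 + 0.450 + 1.021
   = 2.41
p-value = 0.4924

Since p-value > α = 0.01, we fail to reject H₀.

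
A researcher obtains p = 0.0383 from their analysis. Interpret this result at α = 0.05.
Since p = 0.0383 < α = 0.05, reject H₀.
There is sufficient evidence to reject the null hypothesis; the result is statistically significant at the 0.05 level.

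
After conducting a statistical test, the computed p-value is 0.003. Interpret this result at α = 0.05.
Since p = 0.003 < α = 0.05, reject H₀.
There is sufficient evidence to reject the null hypothesis; the result is statistically significant at the 0.05 level.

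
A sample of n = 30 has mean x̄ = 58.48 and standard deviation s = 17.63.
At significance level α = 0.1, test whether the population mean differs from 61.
One-sample t-test:
H₀: μ = 61
H₁: μ ≠ 61
df = n - 1 = 29
t = (x̄ - μ₀) / (s/√n) = (58.48 - 61) / (17.63/√30) = -0.783
p-value = 0.4400

Since p-value > α = 0.1, we fail to reject H₀.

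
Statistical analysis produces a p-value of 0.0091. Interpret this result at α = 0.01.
Since p = 0.0091 < α = 0.01, reject H₀.
There is sufficient evidence to reject the null hypothesis; the result is statistically significant at the 0.01 level.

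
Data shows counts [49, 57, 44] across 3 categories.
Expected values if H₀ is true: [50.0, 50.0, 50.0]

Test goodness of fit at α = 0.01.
Chi-square goodness of fit test:
H₀: observed counts match expected distribution
H₁: observed counts differ from expected distribution
df = k - 1 = 2
χ² = Σ(O - E)²/E
   = (49 - 50.0)²/50.0 + (57 - 50.0)²/50.0 + (44 - 50.0)²/50.0
   = 0.020 + 0.980 + 0.720
   = 1.72
p-value = 0.4232

Since p-value > α = 0.01, we fail to reject H₀.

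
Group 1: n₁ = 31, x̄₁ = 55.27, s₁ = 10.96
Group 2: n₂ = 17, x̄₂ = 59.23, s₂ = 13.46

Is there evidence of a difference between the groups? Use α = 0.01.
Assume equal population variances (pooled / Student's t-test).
Student's two-sample t-test (equal variances):
H₀: μ₁ = μ₂
H₁: μ₁ ≠ μ₂
df = n₁ + n₂ - 2 = 46
Pooled variance s_p² = [(n₁-1)s₁² + (n₂-1)s₂²] / (n₁ + n₂ - 2) = [(30)(10.96²) + (16)(13.46²)] / 46 = 141.3564
SE = √(s_p²(1/n₁ + 1/n₂)) = √(141.3564 × (1/31 + 1/17)) = 3.5882
t = (x̄₁ - x̄₂) / SE = (55.27 - 59.23) / 3.5882 = -3.96 / 3.5882 = -1.104
p-value = 0.2755

Since p-value > α = 0.01, we fail to reject H₀.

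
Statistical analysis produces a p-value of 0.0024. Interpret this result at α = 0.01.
Since p = 0.0024 < α = 0.01, reject H₀.
There is sufficient evidence to reject the null hypothesis; the result is statistically significant at the 0.01 level.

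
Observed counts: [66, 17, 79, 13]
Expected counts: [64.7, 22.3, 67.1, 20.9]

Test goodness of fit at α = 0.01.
Chi-square goodness of fit test:
H₀: observed counts match expected distribution
H₁: observed counts differ from expected distribution
df = k - 1 = 3
χ² = Σ(O - E)²/E
   = (66 - 64.7)²/64.7 + (17 - 22.3)²/22.3 + (79 - 67.1)²/67.1 + (13 - 20.9)²/20.9
   = 0.026 + 1.260 + 2.110 + 2.986
   = 6.38
p-value = 0.0944

Since p-value > α = 0.01, we fail to reject H₀.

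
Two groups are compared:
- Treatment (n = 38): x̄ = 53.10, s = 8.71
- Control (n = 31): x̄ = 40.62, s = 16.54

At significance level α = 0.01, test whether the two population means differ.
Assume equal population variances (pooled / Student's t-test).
Student's two-sample t-test (equal variances):
H₀: μ₁ = μ₂
H₁: μ₁ ≠ μ₂
df = n₁ + n₂ - 2 = 67
Pooled variance s_p² = [(n₁-1)s₁² + (n₂-1)s₂²] / (n₁ + n₂ - 2) = [(37)(8.71²) + (30)(16.54²)] / 67 = 164.3898
SE = √(s_p²(1/n₁ + 1/n₂)) = √(164.3898 × (1/38 + 1/31)) = 3.1031
t = (x̄₁ - x̄₂) / SE = (53.10 - 40.62) / 3.1031 = 12.48 / 3.1031 = 4.022
p-value = 0.0001

Since p-value < α = 0.01, we reject H₀.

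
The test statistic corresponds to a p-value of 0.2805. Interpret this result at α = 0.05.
Since p = 0.2805 > α = 0.05, fail to reject H₀.
There is insufficient evidence to reject the null hypothesis; the result is not statistically significant at the 0.05 level.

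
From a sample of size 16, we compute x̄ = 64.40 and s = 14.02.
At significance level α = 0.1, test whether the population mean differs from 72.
One-sample t-test:
H₀: μ = 72
H₁: μ ≠ 72
df = n - 1 = 15
t = (x̄ - μ₀) / (s/√n) = (64.40 - 72) / (14.02/√16) = -2.168
p-value = 0.0466

Since p-value < α = 0.1, we reject H₀.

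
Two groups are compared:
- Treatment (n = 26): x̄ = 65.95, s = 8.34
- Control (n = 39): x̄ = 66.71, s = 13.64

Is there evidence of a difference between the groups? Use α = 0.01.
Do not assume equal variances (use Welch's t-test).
Welch's two-sample t-test:
H₀: μ₁ = μ₂
H₁: μ₁ ≠ μ₂
s₁²/n₁ = 8.34²/26 = 2.6752,  s₂²/n₂ = 13.64²/39 = 4.7705
SE = √(s₁²/n₁ + s₂²/n₂) = √(2.6752 + 4.7705) = 2.7287
df (Welch-Satterthwaite) = (s₁²/n₁ + s₂²/n₂)² / [(s₁²/n₁)²/(n₁-1) + (s₂²/n₂)²/(n₂-1)] ≈ 62.63
t = (x̄₁ - x̄₂) / SE = (65.95 - 66.71) / 2.7287 = -0.76 / 2.7287 = -0.279
p-value = 0.7815

Since p-value > α = 0.01, we fail to reject H₀.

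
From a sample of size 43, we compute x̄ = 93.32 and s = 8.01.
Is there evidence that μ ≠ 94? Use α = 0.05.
One-sample t-test:
H₀: μ = 94
H₁: μ ≠ 94
df = n - 1 = 42
t = (x̄ - μ₀) / (s/√n) = (93.32 - 94) / (8.01/√43) = -0.557
p-value = 0.5807

Since p-value > α = 0.05, we fail to reject H₀.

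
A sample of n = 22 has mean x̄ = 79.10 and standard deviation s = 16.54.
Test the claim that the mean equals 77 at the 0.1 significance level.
One-sample t-test:
H₀: μ = 77
H₁: μ ≠ 77
df = n - 1 = 21
t = (x̄ - μ₀) / (s/√n) = (79.10 - 77) / (16.54/√22) = 0.596
p-value = 0.5579

Since p-value > α = 0.1, we fail to reject H₀.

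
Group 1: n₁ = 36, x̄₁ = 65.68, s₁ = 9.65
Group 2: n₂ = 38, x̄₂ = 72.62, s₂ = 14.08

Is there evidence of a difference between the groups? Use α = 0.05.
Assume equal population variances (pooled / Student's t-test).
Student's two-sample t-test (equal variances):
H₀: μ₁ = μ₂
H₁: μ₁ ≠ μ₂
df = n₁ + n₂ - 2 = 72
Pooled variance s_p² = [(n₁-1)s₁² + (n₂-1)s₂²] / (n₁ + n₂ - 2) = [(35)(9.65²) + (37)(14.08²)] / 72 = 147.1445
SE = √(s_p²(1/n₁ + 1/n₂)) = √(147.1445 × (1/36 + 1/38)) = 2.8213
t = (x̄₁ - x̄₂) / SE = (65.68 - 72.62) / 2.8213 = -6.94 / 2.8213 = -2.460
p-value = 0.0163

Since p-value < α = 0.05, we reject H₀.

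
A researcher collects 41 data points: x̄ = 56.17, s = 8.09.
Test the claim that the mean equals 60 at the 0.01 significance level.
One-sample t-test:
H₀: μ = 60
H₁: μ ≠ 60
df = n - 1 = 40
t = (x̄ - μ₀) / (s/√n) = (56.17 - 60) / (8.09/√41) = -3.031
p-value = 0.0043

Since p-value < α = 0.01, we reject H₀.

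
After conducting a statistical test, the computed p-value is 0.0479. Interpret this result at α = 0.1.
Since p = 0.0479 < α = 0.1, reject H₀.
There is sufficient evidence to reject the null hypothesis; the result is statistically significant at the 0.1 level.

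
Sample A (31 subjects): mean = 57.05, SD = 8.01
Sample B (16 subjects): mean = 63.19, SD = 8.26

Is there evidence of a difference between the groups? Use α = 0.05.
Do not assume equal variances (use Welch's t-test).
Welch's two-sample t-test:
H₀: μ₁ = μ₂
H₁: μ₁ ≠ μ₂
s₁²/n₁ = 8.01²/31 = 2.0697,  s₂²/n₂ = 8.26²/16 = 4.2642
SE = √(s₁²/n₁ + s₂²/n₂) = √(2.0697 + 4.2642) = 2.5167
df (Welch-Satterthwaite) = (s₁²/n₁ + s₂²/n₂)² / [(s₁²/n₁)²/(n₁-1) + (s₂²/n₂)²/(n₂-1)] ≈ 29.61
t = (x̄₁ - x̄₂) / SE = (57.05 - 63.19) / 2.5167 = -6.14 / 2.5167 = -2.440
p-value = 0.0209

Since p-value < α = 0.05, we reject H₀.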